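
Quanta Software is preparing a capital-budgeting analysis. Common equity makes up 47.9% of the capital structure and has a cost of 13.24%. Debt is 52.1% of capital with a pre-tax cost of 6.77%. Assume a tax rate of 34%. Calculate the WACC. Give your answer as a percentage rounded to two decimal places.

After-tax cost of debt = 6.77% × (1 − 34%) = 4.4682%.
WACC = 0.479 × 13.2400% + 0.521 × 4.4682% = 8.6699%.

8.67%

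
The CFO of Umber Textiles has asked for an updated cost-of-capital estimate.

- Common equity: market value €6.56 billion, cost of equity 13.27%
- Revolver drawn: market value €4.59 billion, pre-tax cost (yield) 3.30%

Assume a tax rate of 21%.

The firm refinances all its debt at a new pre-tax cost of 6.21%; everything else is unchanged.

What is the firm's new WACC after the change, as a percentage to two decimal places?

After the change:
Total capital V = 6.56 + 4.59 = 11.15.
Equity: weight = 6.56/11.15 = 0.5883; cost = 13.27%.
Revolver drawn: weight = 4.59/11.15 = 0.4117; after-tax cost = 6.21% × (1 − 21%) = 4.9059%.
WACC = 0.5883 × 13.2700% + 0.4117 × 4.9059% = 9.8268%.

9.83%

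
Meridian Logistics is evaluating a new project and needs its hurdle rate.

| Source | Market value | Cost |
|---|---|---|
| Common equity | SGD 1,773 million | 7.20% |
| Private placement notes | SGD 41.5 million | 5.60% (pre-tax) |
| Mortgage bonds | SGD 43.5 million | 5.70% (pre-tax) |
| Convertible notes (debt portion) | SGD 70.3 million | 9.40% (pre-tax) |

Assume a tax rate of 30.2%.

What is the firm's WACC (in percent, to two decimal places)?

7.03%

Total capital V = 1773 + 41.5 + 43.5 + 70.3 = 1928.3.
Equity: weight = 1773/1928.3 = 0.9195; cost = 7.2%.
Private placement notes: weight = 41.5/1928.3 = 0.0215; after-tax cost = 5.6% × (1 − 30.2%) = 3.9088%.
Mortgage bonds: weight = 43.5/1928.3 = 0.0226; after-tax cost = 5.7% × (1 − 30.2%) = 3.9786%.
Convertible notes (debt portion): weight = 70.3/1928.3 = 0.0365; after-tax cost = 9.4% × (1 − 30.2%) = 6.5612%.
WACC = 0.9195 × 7.2000% + 0.0215 × 3.9088% + 0.0226 × 3.9786% + 0.0365 × 6.5612% = 7.0332%.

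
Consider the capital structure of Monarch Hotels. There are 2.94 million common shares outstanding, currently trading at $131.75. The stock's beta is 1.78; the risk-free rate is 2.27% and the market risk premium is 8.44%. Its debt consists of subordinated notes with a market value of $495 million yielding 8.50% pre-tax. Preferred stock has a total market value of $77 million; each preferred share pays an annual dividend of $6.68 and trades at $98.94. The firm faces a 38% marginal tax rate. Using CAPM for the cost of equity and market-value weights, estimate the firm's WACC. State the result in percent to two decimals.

10.24%

Cost of equity via CAPM: Re = 2.27% + 1.78 × 8.44% = 17.2932%.
Cost of preferred: Rp = 6.68 / 98.94 = 6.7516%.
Market value of equity E = 131.75 × 2.94m = 387.345m.
Total capital V = 387.345 + 77 + 495 = 959.345.
Equity: weight = 387.345/959.345 = 0.4038; cost = 17.2932%.
Preferred: weight = 77/959.345 = 0.0803; cost = 6.7516%.
Subordinated notes: weight = 495/959.345 = 0.5160; after-tax cost = 8.5% × (1 − 38%) = 5.2700%.
WACC = 0.4038 × 17.2932% + 0.0803 × 6.7516% + 0.5160 × 5.2700% = 10.2434%.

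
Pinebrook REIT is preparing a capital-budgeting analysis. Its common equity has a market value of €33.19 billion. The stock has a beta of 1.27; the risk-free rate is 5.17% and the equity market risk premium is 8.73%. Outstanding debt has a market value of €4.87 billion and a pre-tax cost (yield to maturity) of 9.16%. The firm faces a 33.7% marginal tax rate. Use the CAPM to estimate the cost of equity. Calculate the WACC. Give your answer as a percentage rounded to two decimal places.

Cost of equity via CAPM: Re = 5.17% + 1.27 × 8.73% = 16.2571%.
Total capital V = 33.19 + 4.87 = 38.06.
Equity: weight = 33.19/38.06 = 0.8720; cost = 16.2571%.
Debt: weight = 4.87/38.06 = 0.1280; after-tax cost = 9.16% × (1 − 33.7%) = 6.0731%.
WACC = 0.8720 × 16.2571% + 0.1280 × 6.0731% = 14.9540%.

14.95%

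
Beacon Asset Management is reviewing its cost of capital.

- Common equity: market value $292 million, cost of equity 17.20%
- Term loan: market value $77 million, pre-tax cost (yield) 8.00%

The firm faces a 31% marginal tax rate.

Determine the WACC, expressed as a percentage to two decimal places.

14.76%

Total capital V = 292 + 77 = 369.
Equity: weight = 292/369 = 0.7913; cost = 17.2%.
Term loan: weight = 77/369 = 0.2087; after-tax cost = 8% × (1 − 31%) = 5.5200%.
WACC = 0.7913 × 17.2000% + 0.2087 × 5.5200% = 14.7627%.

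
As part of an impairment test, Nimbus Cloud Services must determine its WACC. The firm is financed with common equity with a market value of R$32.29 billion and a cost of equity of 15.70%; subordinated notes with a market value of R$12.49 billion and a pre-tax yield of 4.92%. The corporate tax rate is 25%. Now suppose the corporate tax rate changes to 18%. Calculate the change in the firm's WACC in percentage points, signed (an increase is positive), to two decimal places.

Current WACC:
Total capital V = 32.29 + 12.49 = 44.78.
Equity: weight = 32.29/44.78 = 0.7211; cost = 15.7%.
Subordinated notes: weight = 12.49/44.78 = 0.2789; after-tax cost = 4.92% × (1 − 25%) = 3.6900%.
WACC = 0.7211 × 15.7000% + 0.2789 × 3.6900% = 12.3502%.
After the change:
Total capital V = 32.29 + 12.49 = 44.78.
Equity: weight = 32.29/44.78 = 0.7211; cost = 15.7%.
Subordinated notes: weight = 12.49/44.78 = 0.2789; after-tax cost = 4.92% × (1 − 18%) = 4.0344%.
WACC = 0.7211 × 15.7000% + 0.2789 × 4.0344% = 12.4462%.
Change in WACC = 12.4462% − 12.3502% = 0.0961 pp.

+0.10 pp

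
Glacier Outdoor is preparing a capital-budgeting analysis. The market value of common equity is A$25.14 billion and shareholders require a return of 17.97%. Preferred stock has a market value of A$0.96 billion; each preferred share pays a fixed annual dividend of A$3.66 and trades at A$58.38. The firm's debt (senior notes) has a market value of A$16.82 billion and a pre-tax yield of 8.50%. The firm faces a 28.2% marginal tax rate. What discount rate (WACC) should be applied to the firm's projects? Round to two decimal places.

13.06%

Cost of preferred: Rp = 3.66 / 58.38 = 6.2693%.
Total capital V = 25.14 + 0.96 + 16.82 = 42.92.
Equity: weight = 25.14/42.92 = 0.5857; cost = 17.97%.
Preferred: weight = 0.96/42.92 = 0.0224; cost = 6.2693%.
Senior notes: weight = 16.82/42.92 = 0.3919; after-tax cost = 8.5% × (1 − 28.2%) = 6.1030%.
WACC = 0.5857 × 17.9700% + 0.0224 × 6.2693% + 0.3919 × 6.1030% = 13.0577%.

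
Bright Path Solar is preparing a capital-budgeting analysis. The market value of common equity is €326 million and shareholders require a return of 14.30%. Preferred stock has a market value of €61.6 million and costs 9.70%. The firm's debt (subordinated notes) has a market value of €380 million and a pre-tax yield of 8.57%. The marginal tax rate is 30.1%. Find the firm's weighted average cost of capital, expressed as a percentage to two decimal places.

9.82%

Total capital V = 326 + 61.6 + 380 = 767.6.
Equity: weight = 326/767.6 = 0.4247; cost = 14.3%.
Preferred: weight = 61.6/767.6 = 0.0803; cost = 9.7%.
Subordinated notes: weight = 380/767.6 = 0.4950; after-tax cost = 8.57% × (1 − 30.1%) = 5.9904%.
WACC = 0.4247 × 14.3000% + 0.0803 × 9.7000% + 0.4950 × 5.9904% = 9.8172%.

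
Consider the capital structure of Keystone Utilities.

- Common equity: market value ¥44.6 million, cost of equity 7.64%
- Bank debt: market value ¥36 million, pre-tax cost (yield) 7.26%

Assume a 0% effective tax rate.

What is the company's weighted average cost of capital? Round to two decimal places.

7.47%

Total capital V = 44.6 + 36 = 80.6.
Equity: weight = 44.6/80.6 = 0.5533; cost = 7.64%.
Bank debt: weight = 36/80.6 = 0.4467; after-tax cost = 7.26% × (1 − 0%) = 7.2600%.
WACC = 0.5533 × 7.6400% + 0.4467 × 7.2600% = 7.4703%.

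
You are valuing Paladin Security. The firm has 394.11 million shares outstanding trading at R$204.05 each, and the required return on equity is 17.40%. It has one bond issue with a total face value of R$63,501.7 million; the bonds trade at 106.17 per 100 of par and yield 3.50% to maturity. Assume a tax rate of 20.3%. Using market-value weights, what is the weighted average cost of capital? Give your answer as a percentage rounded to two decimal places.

10.74%

Market value of equity E = 204.05 × 394.11m = 80418.1455m. Market value of debt D = 63501.7m × 106.17/100 = 67419.75489m.
Total capital V = 80418.1455 + 67419.75489 = 147837.90039.
Equity: weight = 80418.1455/147837.90039 = 0.5440; cost = 17.4%.
Bonds outstanding: weight = 67419.75489/147837.90039 = 0.4560; after-tax cost = 3.5% × (1 − 20.3%) = 2.7895%.
WACC = 0.5440 × 17.4000% + 0.4560 × 2.7895% = 10.7371%.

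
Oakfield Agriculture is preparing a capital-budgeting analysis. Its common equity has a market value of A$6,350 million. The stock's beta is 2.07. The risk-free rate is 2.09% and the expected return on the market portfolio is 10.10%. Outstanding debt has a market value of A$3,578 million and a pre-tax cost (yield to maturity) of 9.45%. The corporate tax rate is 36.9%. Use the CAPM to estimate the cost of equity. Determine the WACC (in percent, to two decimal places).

14.09%

Market risk premium = 10.1% − 2.09% = 8.01%.
Cost of equity via CAPM: Re = 2.09% + 2.07 × 8.01% = 18.6707%.
Total capital V = 6350 + 3578 = 9928.
Equity: weight = 6350/9928 = 0.6396; cost = 18.6707%.
Debt: weight = 3578/9928 = 0.3604; after-tax cost = 9.45% × (1 − 36.9%) = 5.9629%.
WACC = 0.6396 × 18.6707% + 0.3604 × 5.9629% = 14.0909%.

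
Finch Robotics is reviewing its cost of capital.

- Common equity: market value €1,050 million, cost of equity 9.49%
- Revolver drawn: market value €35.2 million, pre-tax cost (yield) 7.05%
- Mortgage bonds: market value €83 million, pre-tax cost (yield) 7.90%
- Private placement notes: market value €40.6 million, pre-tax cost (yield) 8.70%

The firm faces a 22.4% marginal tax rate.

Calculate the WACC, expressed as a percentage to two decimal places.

9.05%

Total capital V = 1050 + 35.2 + 83 + 40.6 = 1208.8.
Equity: weight = 1050/1208.8 = 0.8686; cost = 9.49%.
Revolver drawn: weight = 35.2/1208.8 = 0.0291; after-tax cost = 7.05% × (1 − 22.4%) = 5.4708%.
Mortgage bonds: weight = 83/1208.8 = 0.0687; after-tax cost = 7.9% × (1 − 22.4%) = 6.1304%.
Private placement notes: weight = 40.6/1208.8 = 0.0336; after-tax cost = 8.7% × (1 − 22.4%) = 6.7512%.
WACC = 0.8686 × 9.4900% + 0.0291 × 5.4708% + 0.0687 × 6.1304% + 0.0336 × 6.7512% = 9.0503%.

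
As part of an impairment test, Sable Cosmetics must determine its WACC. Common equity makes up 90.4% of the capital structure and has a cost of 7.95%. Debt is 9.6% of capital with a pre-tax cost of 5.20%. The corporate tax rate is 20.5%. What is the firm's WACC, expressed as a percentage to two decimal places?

After-tax cost of debt = 5.2% × (1 − 20.5%) = 4.1340%.
WACC = 0.904 × 7.9500% + 0.096 × 4.1340% = 7.5837%.

7.58%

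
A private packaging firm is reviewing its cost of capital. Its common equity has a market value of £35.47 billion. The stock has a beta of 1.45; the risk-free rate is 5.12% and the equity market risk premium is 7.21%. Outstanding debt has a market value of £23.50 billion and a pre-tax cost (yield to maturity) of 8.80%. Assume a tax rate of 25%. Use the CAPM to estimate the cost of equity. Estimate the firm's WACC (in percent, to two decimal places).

Cost of equity via CAPM: Re = 5.12% + 1.45 × 7.21% = 15.5745%.
Total capital V = 35.47 + 23.5 = 58.97.
Equity: weight = 35.47/58.97 = 0.6015; cost = 15.5745%.
Debt: weight = 23.5/58.97 = 0.3985; after-tax cost = 8.8% × (1 − 25%) = 6.6000%.
WACC = 0.6015 × 15.5745% + 0.3985 × 6.6000% = 11.9981%.

12.00%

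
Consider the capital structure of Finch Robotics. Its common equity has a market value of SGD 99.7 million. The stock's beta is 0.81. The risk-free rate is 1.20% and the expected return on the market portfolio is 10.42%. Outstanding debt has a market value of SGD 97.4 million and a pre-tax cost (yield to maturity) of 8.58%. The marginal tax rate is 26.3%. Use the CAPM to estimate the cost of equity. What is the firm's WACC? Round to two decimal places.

Market risk premium = 10.42% − 1.2% = 9.22%.
Cost of equity via CAPM: Re = 1.2% + 0.81 × 9.22% = 8.6682%.
Total capital V = 99.7 + 97.4 = 197.1.
Equity: weight = 99.7/197.1 = 0.5058; cost = 8.6682%.
Debt: weight = 97.4/197.1 = 0.4942; after-tax cost = 8.58% × (1 − 26.3%) = 6.3235%.
WACC = 0.5058 × 8.6682% + 0.4942 × 6.3235% = 7.5095%.

7.51%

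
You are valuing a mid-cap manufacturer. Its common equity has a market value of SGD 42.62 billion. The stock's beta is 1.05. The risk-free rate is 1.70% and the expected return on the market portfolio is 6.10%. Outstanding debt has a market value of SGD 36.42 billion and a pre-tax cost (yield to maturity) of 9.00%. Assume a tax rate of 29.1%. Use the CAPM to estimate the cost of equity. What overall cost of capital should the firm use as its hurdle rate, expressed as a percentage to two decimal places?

Market risk premium = 6.1% − 1.7% = 4.4%.
Cost of equity via CAPM: Re = 1.7% + 1.05 × 4.4% = 6.3200%.
Total capital V = 42.62 + 36.42 = 79.04.
Equity: weight = 42.62/79.04 = 0.5392; cost = 6.32%.
Debt: weight = 36.42/79.04 = 0.4608; after-tax cost = 9% × (1 − 29.1%) = 6.3810%.
WACC = 0.5392 × 6.3200% + 0.4608 × 6.3810% = 6.3481%.

6.35%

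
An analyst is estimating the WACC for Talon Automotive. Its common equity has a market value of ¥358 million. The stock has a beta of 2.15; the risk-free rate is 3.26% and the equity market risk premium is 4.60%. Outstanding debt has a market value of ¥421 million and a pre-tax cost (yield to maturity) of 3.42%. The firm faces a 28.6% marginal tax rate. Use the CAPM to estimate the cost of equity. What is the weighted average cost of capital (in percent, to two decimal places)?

7.36%

Cost of equity via CAPM: Re = 3.26% + 2.15 × 4.6% = 13.1500%.
Total capital V = 358 + 421 = 779.
Equity: weight = 358/779 = 0.4596; cost = 13.15%.
Debt: weight = 421/779 = 0.5404; after-tax cost = 3.42% × (1 − 28.6%) = 2.4419%.
WACC = 0.4596 × 13.1500% + 0.5404 × 2.4419% = 7.3629%.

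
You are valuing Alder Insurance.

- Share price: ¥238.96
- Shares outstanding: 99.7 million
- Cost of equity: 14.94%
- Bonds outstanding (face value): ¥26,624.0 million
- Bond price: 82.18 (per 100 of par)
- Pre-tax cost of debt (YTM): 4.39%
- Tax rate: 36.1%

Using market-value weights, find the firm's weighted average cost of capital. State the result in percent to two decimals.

Market value of equity E = 238.96 × 99.7m = 23824.312m. Market value of debt D = 26624m × 82.18/100 = 21879.6032m.
Total capital V = 23824.312 + 21879.6032 = 45703.9152.
Equity: weight = 23824.312/45703.9152 = 0.5213; cost = 14.94%.
Bonds outstanding: weight = 21879.6032/45703.9152 = 0.4787; after-tax cost = 4.39% × (1 − 36.1%) = 2.8052%.
WACC = 0.5213 × 14.9400% + 0.4787 × 2.8052% = 9.1308%.

9.13%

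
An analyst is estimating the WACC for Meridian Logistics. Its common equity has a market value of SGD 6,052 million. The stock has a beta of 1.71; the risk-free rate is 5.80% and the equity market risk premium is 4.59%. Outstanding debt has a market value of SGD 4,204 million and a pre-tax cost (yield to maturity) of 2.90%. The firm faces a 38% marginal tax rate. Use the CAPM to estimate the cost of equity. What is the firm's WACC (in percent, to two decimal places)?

Cost of equity via CAPM: Re = 5.8% + 1.71 × 4.59% = 13.6489%.
Total capital V = 6052 + 4204 = 10256.
Equity: weight = 6052/10256 = 0.5901; cost = 13.6489%.
Debt: weight = 4204/10256 = 0.4099; after-tax cost = 2.9% × (1 − 38%) = 1.7980%.
WACC = 0.5901 × 13.6489% + 0.4099 × 1.7980% = 8.7911%.

8.79%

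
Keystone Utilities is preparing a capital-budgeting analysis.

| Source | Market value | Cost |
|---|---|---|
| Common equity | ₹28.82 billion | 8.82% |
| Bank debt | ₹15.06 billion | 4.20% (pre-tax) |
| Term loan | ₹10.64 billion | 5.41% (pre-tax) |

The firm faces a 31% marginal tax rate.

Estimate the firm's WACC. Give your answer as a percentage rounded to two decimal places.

Total capital V = 28.82 + 15.06 + 10.64 = 54.52.
Equity: weight = 28.82/54.52 = 0.5286; cost = 8.82%.
Bank debt: weight = 15.06/54.52 = 0.2762; after-tax cost = 4.2% × (1 − 31%) = 2.8980%.
Term loan: weight = 10.64/54.52 = 0.1952; after-tax cost = 5.41% × (1 − 31%) = 3.7329%.
WACC = 0.5286 × 8.8200% + 0.2762 × 2.8980% + 0.1952 × 3.7329% = 6.1914%.

6.19%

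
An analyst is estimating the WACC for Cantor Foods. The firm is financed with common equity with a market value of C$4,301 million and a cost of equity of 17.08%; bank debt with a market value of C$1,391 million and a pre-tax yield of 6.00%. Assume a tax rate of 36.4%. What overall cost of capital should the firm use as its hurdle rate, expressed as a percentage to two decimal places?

13.84%

Total capital V = 4301 + 1391 = 5692.
Equity: weight = 4301/5692 = 0.7556; cost = 17.08%.
Bank debt: weight = 1391/5692 = 0.2444; after-tax cost = 6% × (1 − 36.4%) = 3.8160%.
WACC = 0.7556 × 17.0800% + 0.2444 × 3.8160% = 13.8386%.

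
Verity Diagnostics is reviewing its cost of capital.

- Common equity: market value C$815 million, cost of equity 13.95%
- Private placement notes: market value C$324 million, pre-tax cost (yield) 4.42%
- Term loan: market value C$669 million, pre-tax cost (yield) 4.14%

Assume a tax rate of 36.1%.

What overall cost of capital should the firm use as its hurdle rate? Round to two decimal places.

7.77%

Total capital V = 815 + 324 + 669 = 1808.
Equity: weight = 815/1808 = 0.4508; cost = 13.95%.
Private placement notes: weight = 324/1808 = 0.1792; after-tax cost = 4.42% × (1 − 36.1%) = 2.8244%.
Term loan: weight = 669/1808 = 0.3700; after-tax cost = 4.14% × (1 − 36.1%) = 2.6455%.
WACC = 0.4508 × 13.9500% + 0.1792 × 2.8244% + 0.3700 × 2.6455% = 7.7733%.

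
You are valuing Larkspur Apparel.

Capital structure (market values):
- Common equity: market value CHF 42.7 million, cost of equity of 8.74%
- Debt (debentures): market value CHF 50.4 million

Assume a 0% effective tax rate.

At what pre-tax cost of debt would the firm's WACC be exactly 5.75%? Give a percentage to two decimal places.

Total capital V = 42.7 + 50.4 = 93.1.
Equity weight = 42.7/93.1 = 0.4586.
Debentures weight = 50.4/93.1 = 0.5414.
Equity contribution = 0.4586 × 8.74% = 4.0086%.
Remaining for debt = 5.75% − 4.0086% = 1.7414%.
Rd × (1 − 0%) × 0.5414 = 1.7414%  ⇒  Rd = 3.2168%.

3.22%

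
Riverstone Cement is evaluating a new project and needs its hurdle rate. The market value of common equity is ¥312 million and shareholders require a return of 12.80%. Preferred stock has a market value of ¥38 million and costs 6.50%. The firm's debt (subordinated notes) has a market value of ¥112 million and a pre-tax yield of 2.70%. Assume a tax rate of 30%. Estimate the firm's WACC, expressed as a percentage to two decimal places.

9.64%

Total capital V = 312 + 38 + 112 = 462.
Equity: weight = 312/462 = 0.6753; cost = 12.8%.
Preferred: weight = 38/462 = 0.0823; cost = 6.5%.
Subordinated notes: weight = 112/462 = 0.2424; after-tax cost = 2.7% × (1 − 30%) = 1.8900%.
WACC = 0.6753 × 12.8000% + 0.0823 × 6.5000% + 0.2424 × 1.8900% = 9.6370%.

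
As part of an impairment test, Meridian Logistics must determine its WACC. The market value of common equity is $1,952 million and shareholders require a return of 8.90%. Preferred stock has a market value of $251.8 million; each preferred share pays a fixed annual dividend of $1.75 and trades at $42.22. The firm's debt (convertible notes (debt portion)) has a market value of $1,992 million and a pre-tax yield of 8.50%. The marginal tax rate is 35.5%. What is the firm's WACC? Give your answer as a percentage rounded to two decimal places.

Cost of preferred: Rp = 1.75 / 42.22 = 4.1450%.
Total capital V = 1952 + 251.8 + 1992 = 4195.8.
Equity: weight = 1952/4195.8 = 0.4652; cost = 8.9%.
Preferred: weight = 251.8/4195.8 = 0.0600; cost = 4.145%.
Convertible notes (debt portion): weight = 1992/4195.8 = 0.4748; after-tax cost = 8.5% × (1 − 35.5%) = 5.4825%.
WACC = 0.4652 × 8.9000% + 0.0600 × 4.1450% + 0.4748 × 5.4825% = 6.9921%.

6.99%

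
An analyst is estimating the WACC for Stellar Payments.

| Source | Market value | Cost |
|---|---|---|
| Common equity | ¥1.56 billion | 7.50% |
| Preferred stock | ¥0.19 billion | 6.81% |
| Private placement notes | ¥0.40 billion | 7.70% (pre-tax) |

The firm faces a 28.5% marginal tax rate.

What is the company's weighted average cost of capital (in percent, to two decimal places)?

Total capital V = 1.56 + 0.19 + 0.4 = 2.15.
Equity: weight = 1.56/2.15 = 0.7256; cost = 7.5%.
Preferred: weight = 0.19/2.15 = 0.0884; cost = 6.81%.
Private placement notes: weight = 0.4/2.15 = 0.1860; after-tax cost = 7.7% × (1 − 28.5%) = 5.5055%.
WACC = 0.7256 × 7.5000% + 0.0884 × 6.8100% + 0.1860 × 5.5055% = 7.0680%.

7.07%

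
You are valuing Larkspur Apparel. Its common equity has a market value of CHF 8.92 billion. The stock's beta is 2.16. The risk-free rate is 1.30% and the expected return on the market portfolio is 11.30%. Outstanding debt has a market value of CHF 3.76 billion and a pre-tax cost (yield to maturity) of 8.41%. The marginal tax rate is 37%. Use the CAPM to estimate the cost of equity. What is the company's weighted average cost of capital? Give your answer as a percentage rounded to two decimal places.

Market risk premium = 11.3% − 1.3% = 10.0%.
Cost of equity via CAPM: Re = 1.3% + 2.16 × 10.0% = 22.9000%.
Total capital V = 8.92 + 3.76 = 12.68.
Equity: weight = 8.92/12.68 = 0.7035; cost = 22.9%.
Debt: weight = 3.76/12.68 = 0.2965; after-tax cost = 8.41% × (1 − 37%) = 5.2983%.
WACC = 0.7035 × 22.9000% + 0.2965 × 5.2983% = 17.6806%.

17.68%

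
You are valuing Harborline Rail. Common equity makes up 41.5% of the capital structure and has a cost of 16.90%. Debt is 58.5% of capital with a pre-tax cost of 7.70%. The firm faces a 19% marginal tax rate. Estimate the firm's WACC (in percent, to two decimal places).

10.66%

After-tax cost of debt = 7.7% × (1 − 19%) = 6.2370%.
WACC = 0.415 × 16.9000% + 0.585 × 6.2370% = 10.6621%.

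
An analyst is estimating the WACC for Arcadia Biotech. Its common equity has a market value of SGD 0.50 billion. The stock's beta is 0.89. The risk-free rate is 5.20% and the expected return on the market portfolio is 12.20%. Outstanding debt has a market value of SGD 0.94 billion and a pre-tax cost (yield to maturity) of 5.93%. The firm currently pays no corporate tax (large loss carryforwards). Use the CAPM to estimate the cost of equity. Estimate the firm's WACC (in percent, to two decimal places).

Market risk premium = 12.2% − 5.2% = 7.0%.
Cost of equity via CAPM: Re = 5.2% + 0.89 × 7.0% = 11.4300%.
Total capital V = 0.5 + 0.94 = 1.44.
Equity: weight = 0.5/1.44 = 0.3472; cost = 11.43%.
Debt: weight = 0.94/1.44 = 0.6528; after-tax cost = 5.93% × (1 − 0%) = 5.9300%.
WACC = 0.3472 × 11.4300% + 0.6528 × 5.9300% = 7.8397%.

7.84%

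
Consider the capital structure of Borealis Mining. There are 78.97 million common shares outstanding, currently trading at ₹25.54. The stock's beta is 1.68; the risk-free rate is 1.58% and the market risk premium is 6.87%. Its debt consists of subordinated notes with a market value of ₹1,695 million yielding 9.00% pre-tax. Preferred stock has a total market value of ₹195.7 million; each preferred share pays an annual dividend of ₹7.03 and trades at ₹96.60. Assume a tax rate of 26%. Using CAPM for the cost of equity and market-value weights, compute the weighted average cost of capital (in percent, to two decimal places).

10.03%

Cost of equity via CAPM: Re = 1.58% + 1.68 × 6.87% = 13.1216%.
Cost of preferred: Rp = 7.03 / 96.6 = 7.2774%.
Market value of equity E = 25.54 × 78.97m = 2016.8938m.
Total capital V = 2016.8938 + 195.7 + 1695 = 3907.5938.
Equity: weight = 2016.8938/3907.5938 = 0.5161; cost = 13.1216%.
Preferred: weight = 195.7/3907.5938 = 0.0501; cost = 7.2774%.
Subordinated notes: weight = 1695/3907.5938 = 0.4338; after-tax cost = 9% × (1 − 26%) = 6.6600%.
WACC = 0.5161 × 13.1216% + 0.0501 × 7.2774% + 0.4338 × 6.6600% = 10.0261%.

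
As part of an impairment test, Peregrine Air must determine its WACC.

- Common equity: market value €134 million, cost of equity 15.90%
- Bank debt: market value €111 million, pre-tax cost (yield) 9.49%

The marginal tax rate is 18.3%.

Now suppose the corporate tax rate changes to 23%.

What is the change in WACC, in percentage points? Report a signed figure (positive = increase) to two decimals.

Current WACC:
Total capital V = 134 + 111 = 245.
Equity: weight = 134/245 = 0.5469; cost = 15.9%.
Bank debt: weight = 111/245 = 0.4531; after-tax cost = 9.49% × (1 − 18.3%) = 7.7533%.
WACC = 0.5469 × 15.9000% + 0.4531 × 7.7533% = 12.2091%.
After the change:
Total capital V = 134 + 111 = 245.
Equity: weight = 134/245 = 0.5469; cost = 15.9%.
Bank debt: weight = 111/245 = 0.4531; after-tax cost = 9.49% × (1 − 23%) = 7.3073%.
WACC = 0.5469 × 15.9000% + 0.4531 × 7.3073% = 12.0070%.
Change in WACC = 12.0070% − 12.2091% = -0.2021 pp.

-0.20 pp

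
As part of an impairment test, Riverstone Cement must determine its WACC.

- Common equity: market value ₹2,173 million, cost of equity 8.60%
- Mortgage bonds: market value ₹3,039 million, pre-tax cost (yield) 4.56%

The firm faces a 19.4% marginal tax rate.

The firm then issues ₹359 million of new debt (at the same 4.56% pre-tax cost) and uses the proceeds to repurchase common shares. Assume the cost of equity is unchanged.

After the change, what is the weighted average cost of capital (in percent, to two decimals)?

5.39%

After the change:
Total capital V = 1814 + 3398 = 5212.
Equity: weight = 1814/5212 = 0.3480; cost = 8.6%.
Mortgage bonds: weight = 3398/5212 = 0.6520; after-tax cost = 4.56% × (1 − 19.4%) = 3.6754%.
WACC = 0.3480 × 8.6000% + 0.6520 × 3.6754% = 5.3893%.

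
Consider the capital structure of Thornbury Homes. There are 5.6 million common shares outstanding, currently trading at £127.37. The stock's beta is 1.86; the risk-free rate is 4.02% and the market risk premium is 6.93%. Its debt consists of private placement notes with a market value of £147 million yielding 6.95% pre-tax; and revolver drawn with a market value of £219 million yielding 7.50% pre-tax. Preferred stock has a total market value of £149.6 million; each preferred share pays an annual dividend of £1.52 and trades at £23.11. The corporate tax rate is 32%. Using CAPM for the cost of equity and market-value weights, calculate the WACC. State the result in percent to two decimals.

Cost of equity via CAPM: Re = 4.02% + 1.86 × 6.93% = 16.9098%.
Cost of preferred: Rp = 1.52 / 23.11 = 6.5772%.
Market value of equity E = 127.37 × 5.6m = 713.272m.
Total capital V = 713.272 + 149.6 + 147 + 219 = 1228.872.
Equity: weight = 713.272/1228.872 = 0.5804; cost = 16.9098%.
Preferred: weight = 149.6/1228.872 = 0.1217; cost = 6.5772%.
Private placement notes: weight = 147/1228.872 = 0.1196; after-tax cost = 6.95% × (1 − 32%) = 4.7260%.
Revolver drawn: weight = 219/1228.872 = 0.1782; after-tax cost = 7.5% × (1 − 32%) = 5.1000%.
WACC = 0.5804 × 16.9098% + 0.1217 × 6.5772% + 0.1196 × 4.7260% + 0.1782 × 5.1000% = 12.0898%.

12.09%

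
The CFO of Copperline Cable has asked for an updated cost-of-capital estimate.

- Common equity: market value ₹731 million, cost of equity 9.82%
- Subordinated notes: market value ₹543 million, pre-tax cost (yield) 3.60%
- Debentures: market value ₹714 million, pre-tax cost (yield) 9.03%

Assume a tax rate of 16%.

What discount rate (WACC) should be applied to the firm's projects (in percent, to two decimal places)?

7.16%

Total capital V = 731 + 543 + 714 = 1988.
Equity: weight = 731/1988 = 0.3677; cost = 9.82%.
Subordinated notes: weight = 543/1988 = 0.2731; after-tax cost = 3.6% × (1 − 16%) = 3.0240%.
Debentures: weight = 714/1988 = 0.3592; after-tax cost = 9.03% × (1 − 16%) = 7.5852%.
WACC = 0.3677 × 9.8200% + 0.2731 × 3.0240% + 0.3592 × 7.5852% = 7.1611%.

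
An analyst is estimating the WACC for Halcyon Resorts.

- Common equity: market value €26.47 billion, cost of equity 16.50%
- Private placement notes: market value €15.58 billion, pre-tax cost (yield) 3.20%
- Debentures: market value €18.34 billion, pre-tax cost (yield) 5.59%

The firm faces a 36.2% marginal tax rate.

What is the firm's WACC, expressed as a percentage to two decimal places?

Total capital V = 26.47 + 15.58 + 18.34 = 60.39.
Equity: weight = 26.47/60.39 = 0.4383; cost = 16.5%.
Private placement notes: weight = 15.58/60.39 = 0.2580; after-tax cost = 3.2% × (1 − 36.2%) = 2.0416%.
Debentures: weight = 18.34/60.39 = 0.3037; after-tax cost = 5.59% × (1 − 36.2%) = 3.5664%.
WACC = 0.4383 × 16.5000% + 0.2580 × 2.0416% + 0.3037 × 3.5664% = 8.8420%.

8.84%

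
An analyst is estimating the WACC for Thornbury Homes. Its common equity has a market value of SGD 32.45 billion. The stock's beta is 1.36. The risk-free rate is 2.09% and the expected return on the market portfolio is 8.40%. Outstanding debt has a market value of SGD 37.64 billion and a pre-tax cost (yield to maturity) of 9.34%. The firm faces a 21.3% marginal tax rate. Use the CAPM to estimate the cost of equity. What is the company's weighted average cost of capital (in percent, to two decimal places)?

8.89%

Market risk premium = 8.4% − 2.09% = 6.31%.
Cost of equity via CAPM: Re = 2.09% + 1.36 × 6.31% = 10.6716%.
Total capital V = 32.45 + 37.64 = 70.09.
Equity: weight = 32.45/70.09 = 0.4630; cost = 10.6716%.
Debt: weight = 37.64/70.09 = 0.5370; after-tax cost = 9.34% × (1 − 21.3%) = 7.3506%.
WACC = 0.4630 × 10.6716% + 0.5370 × 7.3506% = 8.8881%.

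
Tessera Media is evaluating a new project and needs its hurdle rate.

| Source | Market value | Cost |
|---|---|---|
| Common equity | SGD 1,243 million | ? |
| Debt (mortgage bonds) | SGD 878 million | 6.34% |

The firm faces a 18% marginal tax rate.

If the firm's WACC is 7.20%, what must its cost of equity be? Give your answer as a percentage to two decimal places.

8.61%

Total capital V = 1243 + 878 = 2121.
Equity weight = 1243/2121 = 0.5860.
Mortgage bonds weight = 878/2121 = 0.4140.
Debt contribution = 0.4140 × 6.34% × (1 − 18%) = 2.1521%.
Required equity contribution = 7.2% − 2.1521% = 5.0479%.
Re = 5.0479% / 0.5860 = 8.6136%.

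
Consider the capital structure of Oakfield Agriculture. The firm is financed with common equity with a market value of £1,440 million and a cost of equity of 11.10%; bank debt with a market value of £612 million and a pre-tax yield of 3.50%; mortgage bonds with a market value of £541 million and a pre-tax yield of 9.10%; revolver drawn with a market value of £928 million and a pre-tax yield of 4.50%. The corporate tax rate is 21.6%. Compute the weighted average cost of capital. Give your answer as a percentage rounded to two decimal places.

7.04%

Total capital V = 1440 + 612 + 541 + 928 = 3521.
Equity: weight = 1440/3521 = 0.4090; cost = 11.1%.
Bank debt: weight = 612/3521 = 0.1738; after-tax cost = 3.5% × (1 − 21.6%) = 2.7440%.
Mortgage bonds: weight = 541/3521 = 0.1536; after-tax cost = 9.1% × (1 − 21.6%) = 7.1344%.
Revolver drawn: weight = 928/3521 = 0.2636; after-tax cost = 4.5% × (1 − 21.6%) = 3.5280%.
WACC = 0.4090 × 11.1000% + 0.1738 × 2.7440% + 0.1536 × 7.1344% + 0.2636 × 3.5280% = 7.0426%.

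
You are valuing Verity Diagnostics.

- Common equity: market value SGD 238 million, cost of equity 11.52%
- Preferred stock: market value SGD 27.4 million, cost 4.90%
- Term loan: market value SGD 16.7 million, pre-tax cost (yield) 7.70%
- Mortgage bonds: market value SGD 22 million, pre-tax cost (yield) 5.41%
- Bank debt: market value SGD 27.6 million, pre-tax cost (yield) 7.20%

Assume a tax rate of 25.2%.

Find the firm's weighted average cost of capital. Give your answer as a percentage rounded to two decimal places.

9.68%

Total capital V = 238 + 27.4 + 16.7 + 22 + 27.6 = 331.7.
Equity: weight = 238/331.7 = 0.7175; cost = 11.52%.
Preferred: weight = 27.4/331.7 = 0.0826; cost = 4.9%.
Term loan: weight = 16.7/331.7 = 0.0503; after-tax cost = 7.7% × (1 − 25.2%) = 5.7596%.
Mortgage bonds: weight = 22/331.7 = 0.0663; after-tax cost = 5.41% × (1 − 25.2%) = 4.0467%.
Bank debt: weight = 27.6/331.7 = 0.0832; after-tax cost = 7.2% × (1 − 25.2%) = 5.3856%.
WACC = 0.7175 × 11.5200% + 0.0826 × 4.9000% + 0.0503 × 5.7596% + 0.0663 × 4.0467% + 0.0832 × 5.3856% = 9.6770%.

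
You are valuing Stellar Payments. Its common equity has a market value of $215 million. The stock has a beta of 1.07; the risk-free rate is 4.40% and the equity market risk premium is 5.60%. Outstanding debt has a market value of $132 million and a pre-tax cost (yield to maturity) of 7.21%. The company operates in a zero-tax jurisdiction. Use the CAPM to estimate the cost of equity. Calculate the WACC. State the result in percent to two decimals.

Cost of equity via CAPM: Re = 4.4% + 1.07 × 5.6% = 10.3920%.
Total capital V = 215 + 132 = 347.
Equity: weight = 215/347 = 0.6196; cost = 10.392%.
Debt: weight = 132/347 = 0.3804; after-tax cost = 7.21% × (1 − 0%) = 7.2100%.
WACC = 0.6196 × 10.3920% + 0.3804 × 7.2100% = 9.1816%.

9.18%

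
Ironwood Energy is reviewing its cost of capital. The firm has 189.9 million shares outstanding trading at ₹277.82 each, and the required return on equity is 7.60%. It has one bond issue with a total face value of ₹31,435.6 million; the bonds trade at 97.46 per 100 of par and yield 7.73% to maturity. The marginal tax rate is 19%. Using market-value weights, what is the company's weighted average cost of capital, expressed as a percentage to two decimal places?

7.11%

Market value of equity E = 277.82 × 189.9m = 52758.018m. Market value of debt D = 31435.6m × 97.46/100 = 30637.13576m.
Total capital V = 52758.018 + 30637.13576 = 83395.15376.
Equity: weight = 52758.018/83395.15376 = 0.6326; cost = 7.6%.
Bonds outstanding: weight = 30637.13576/83395.15376 = 0.3674; after-tax cost = 7.73% × (1 − 19%) = 6.2613%.
WACC = 0.6326 × 7.6000% + 0.3674 × 6.2613% = 7.1082%.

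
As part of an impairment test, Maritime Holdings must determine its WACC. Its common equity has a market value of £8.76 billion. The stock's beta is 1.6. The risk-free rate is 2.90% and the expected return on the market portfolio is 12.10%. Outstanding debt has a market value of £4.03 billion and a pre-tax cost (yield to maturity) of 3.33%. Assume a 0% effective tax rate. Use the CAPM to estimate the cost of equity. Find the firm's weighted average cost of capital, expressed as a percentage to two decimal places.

13.12%

Market risk premium = 12.1% − 2.9% = 9.2%.
Cost of equity via CAPM: Re = 2.9% + 1.6 × 9.2% = 17.6200%.
Total capital V = 8.76 + 4.03 = 12.79.
Equity: weight = 8.76/12.79 = 0.6849; cost = 17.62%.
Debt: weight = 4.03/12.79 = 0.3151; after-tax cost = 3.33% × (1 − 0%) = 3.3300%.
WACC = 0.6849 × 17.6200% + 0.3151 × 3.3300% = 13.1174%.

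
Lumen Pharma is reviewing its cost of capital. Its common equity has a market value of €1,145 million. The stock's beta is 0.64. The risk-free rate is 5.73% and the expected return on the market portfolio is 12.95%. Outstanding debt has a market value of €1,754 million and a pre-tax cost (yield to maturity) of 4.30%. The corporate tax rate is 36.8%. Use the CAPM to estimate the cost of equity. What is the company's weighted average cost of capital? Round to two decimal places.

5.73%

Market risk premium = 12.95% − 5.73% = 7.22%.
Cost of equity via CAPM: Re = 5.73% + 0.64 × 7.22% = 10.3508%.
Total capital V = 1145 + 1754 = 2899.
Equity: weight = 1145/2899 = 0.3950; cost = 10.3508%.
Debt: weight = 1754/2899 = 0.6050; after-tax cost = 4.3% × (1 − 36.8%) = 2.7176%.
WACC = 0.3950 × 10.3508% + 0.6050 × 2.7176% = 5.7324%.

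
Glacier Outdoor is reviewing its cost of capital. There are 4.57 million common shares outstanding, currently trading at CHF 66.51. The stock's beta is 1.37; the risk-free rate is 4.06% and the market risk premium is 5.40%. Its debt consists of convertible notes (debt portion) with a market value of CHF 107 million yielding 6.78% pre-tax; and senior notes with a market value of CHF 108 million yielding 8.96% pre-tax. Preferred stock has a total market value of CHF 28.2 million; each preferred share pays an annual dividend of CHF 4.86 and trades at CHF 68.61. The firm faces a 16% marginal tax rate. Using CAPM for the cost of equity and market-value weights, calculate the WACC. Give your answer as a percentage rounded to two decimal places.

9.33%

Cost of equity via CAPM: Re = 4.06% + 1.37 × 5.4% = 11.4580%.
Cost of preferred: Rp = 4.86 / 68.61 = 7.0835%.
Market value of equity E = 66.51 × 4.57m = 303.9507m.
Total capital V = 303.9507 + 28.2 + 107 + 108 = 547.1507.
Equity: weight = 303.9507/547.1507 = 0.5555; cost = 11.458%.
Preferred: weight = 28.2/547.1507 = 0.0515; cost = 7.0835%.
Convertible notes (debt portion): weight = 107/547.1507 = 0.1956; after-tax cost = 6.78% × (1 − 16%) = 5.6952%.
Senior notes: weight = 108/547.1507 = 0.1974; after-tax cost = 8.96% × (1 − 16%) = 7.5264%.
WACC = 0.5555 × 11.4580% + 0.0515 × 7.0835% + 0.1956 × 5.6952% + 0.1974 × 7.5264% = 9.3295%.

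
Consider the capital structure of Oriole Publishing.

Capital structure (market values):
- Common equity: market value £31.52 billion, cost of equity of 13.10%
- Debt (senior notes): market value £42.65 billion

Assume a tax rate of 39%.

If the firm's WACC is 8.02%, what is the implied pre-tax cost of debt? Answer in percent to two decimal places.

6.99%

Total capital V = 31.52 + 42.65 = 74.17.
Equity weight = 31.52/74.17 = 0.4250.
Senior notes weight = 42.65/74.17 = 0.5750.
Equity contribution = 0.4250 × 13.1% = 5.5671%.
Remaining for debt = 8.02% − 5.5671% = 2.4529%.
Rd × (1 − 39%) × 0.5750 = 2.4529%  ⇒  Rd = 6.9929%.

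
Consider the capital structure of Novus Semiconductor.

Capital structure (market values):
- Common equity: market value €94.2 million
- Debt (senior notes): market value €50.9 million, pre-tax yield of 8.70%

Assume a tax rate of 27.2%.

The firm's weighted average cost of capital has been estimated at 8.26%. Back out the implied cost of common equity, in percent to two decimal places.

Total capital V = 94.2 + 50.9 = 145.1.
Equity weight = 94.2/145.1 = 0.6492.
Senior notes weight = 50.9/145.1 = 0.3508.
Debt contribution = 0.3508 × 8.7% × (1 − 27.2%) = 2.2218%.
Required equity contribution = 8.26% − 2.2218% = 6.0382%.
Re = 6.0382% / 0.6492 = 9.3009%.

9.30%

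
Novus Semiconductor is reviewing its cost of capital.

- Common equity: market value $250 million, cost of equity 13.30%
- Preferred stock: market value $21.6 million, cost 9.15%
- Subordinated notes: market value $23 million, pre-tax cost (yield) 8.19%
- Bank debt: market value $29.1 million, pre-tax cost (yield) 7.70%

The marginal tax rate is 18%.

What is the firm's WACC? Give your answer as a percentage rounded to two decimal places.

11.93%

Total capital V = 250 + 21.6 + 23 + 29.1 = 323.7.
Equity: weight = 250/323.7 = 0.7723; cost = 13.3%.
Preferred: weight = 21.6/323.7 = 0.0667; cost = 9.15%.
Subordinated notes: weight = 23/323.7 = 0.0711; after-tax cost = 8.19% × (1 − 18%) = 6.7158%.
Bank debt: weight = 29.1/323.7 = 0.0899; after-tax cost = 7.7% × (1 − 18%) = 6.3140%.
WACC = 0.7723 × 13.3000% + 0.0667 × 9.1500% + 0.0711 × 6.7158% + 0.0899 × 6.3140% = 11.9272%.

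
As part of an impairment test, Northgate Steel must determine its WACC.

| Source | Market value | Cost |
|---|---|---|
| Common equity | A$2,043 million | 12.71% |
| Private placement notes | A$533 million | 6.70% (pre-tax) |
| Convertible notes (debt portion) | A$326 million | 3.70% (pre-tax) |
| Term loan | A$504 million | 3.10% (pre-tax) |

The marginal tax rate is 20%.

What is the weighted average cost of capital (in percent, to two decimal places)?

9.11%

Total capital V = 2043 + 533 + 326 + 504 = 3406.
Equity: weight = 2043/3406 = 0.5998; cost = 12.71%.
Private placement notes: weight = 533/3406 = 0.1565; after-tax cost = 6.7% × (1 − 20%) = 5.3600%.
Convertible notes (debt portion): weight = 326/3406 = 0.0957; after-tax cost = 3.7% × (1 − 20%) = 2.9600%.
Term loan: weight = 504/3406 = 0.1480; after-tax cost = 3.1% × (1 − 20%) = 2.4800%.
WACC = 0.5998 × 12.7100% + 0.1565 × 5.3600% + 0.0957 × 2.9600% + 0.1480 × 2.4800% = 9.1128%.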